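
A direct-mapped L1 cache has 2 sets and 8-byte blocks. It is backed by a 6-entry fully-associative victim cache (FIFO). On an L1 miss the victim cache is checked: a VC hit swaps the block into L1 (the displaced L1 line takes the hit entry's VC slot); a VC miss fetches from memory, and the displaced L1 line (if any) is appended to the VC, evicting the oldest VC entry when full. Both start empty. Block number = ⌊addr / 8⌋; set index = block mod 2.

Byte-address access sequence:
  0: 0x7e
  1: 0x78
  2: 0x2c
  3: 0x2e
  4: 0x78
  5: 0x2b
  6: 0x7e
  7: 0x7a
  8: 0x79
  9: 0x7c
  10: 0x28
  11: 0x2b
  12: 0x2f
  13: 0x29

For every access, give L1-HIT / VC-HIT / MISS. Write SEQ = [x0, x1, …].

SEQ = [MISS, L1-HIT, MISS, L1-HIT, VC-HIT, VC-HIT, VC-HIT, L1-HIT, L1-HIT, L1-HIT, VC-HIT, L1-HIT, L1-HIT, L1-HIT]

#0 0x7e→b15/s1 MISS; vc=[]
#1 0x78→b15/s1 L1-HIT; vc=[]
#2 0x2c→b5/s1 MISS; vc=[15]
#3 0x2e→b5/s1 L1-HIT; vc=[15]
#4 0x78→b15/s1 VC-HIT; vc=[5]
#5 0x2b→b5/s1 VC-HIT; vc=[15]
#6 0x7e→b15/s1 VC-HIT; vc=[5]
#7 0x7a→b15/s1 L1-HIT; vc=[5]
#8 0x79→b15/s1 L1-HIT; vc=[5]
#9 0x7c→b15/s1 L1-HIT; vc=[5]
#10 0x28→b5/s1 VC-HIT; vc=[15]
#11 0x2b→b5/s1 L1-HIT; vc=[15]
#12 0x2f→b5/s1 L1-HIT; vc=[15]
#13 0x29→b5/s1 L1-HIT; vc=[15]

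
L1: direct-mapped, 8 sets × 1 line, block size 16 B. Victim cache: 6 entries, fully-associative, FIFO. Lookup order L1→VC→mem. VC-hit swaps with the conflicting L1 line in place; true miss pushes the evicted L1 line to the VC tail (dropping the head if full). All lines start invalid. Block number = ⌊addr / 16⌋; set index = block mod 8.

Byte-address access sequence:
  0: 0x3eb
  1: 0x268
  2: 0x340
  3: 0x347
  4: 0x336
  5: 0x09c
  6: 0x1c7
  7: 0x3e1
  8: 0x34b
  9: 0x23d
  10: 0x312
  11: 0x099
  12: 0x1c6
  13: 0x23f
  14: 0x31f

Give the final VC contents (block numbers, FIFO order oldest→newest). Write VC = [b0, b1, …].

VC = [38, 52, 51, 9]

#0 0x3eb→b62/s6 MISS; vc=[]
#1 0x268→b38/s6 MISS; vc=[62]
#2 0x340→b52/s4 MISS; vc=[62]
#3 0x347→b52/s4 L1-HIT; vc=[62]
#4 0x336→b51/s3 MISS; vc=[62]
#5 0x9c→b9/s1 MISS; vc=[62]
#6 0x1c7→b28/s4 MISS; vc=[62,52]
#7 0x3e1→b62/s6 VC-HIT; vc=[38,52]
#8 0x34b→b52/s4 VC-HIT; vc=[38,28]
#9 0x23d→b35/s3 MISS; vc=[38,28,51]
#10 0x312→b49/s1 MISS; vc=[38,28,51,9]
#11 0x99→b9/s1 VC-HIT; vc=[38,28,51,49]
#12 0x1c6→b28/s4 VC-HIT; vc=[38,52,51,49]
#13 0x23f→b35/s3 L1-HIT; vc=[38,52,51,49]
#14 0x31f→b49/s1 VC-HIT; vc=[38,52,51,9]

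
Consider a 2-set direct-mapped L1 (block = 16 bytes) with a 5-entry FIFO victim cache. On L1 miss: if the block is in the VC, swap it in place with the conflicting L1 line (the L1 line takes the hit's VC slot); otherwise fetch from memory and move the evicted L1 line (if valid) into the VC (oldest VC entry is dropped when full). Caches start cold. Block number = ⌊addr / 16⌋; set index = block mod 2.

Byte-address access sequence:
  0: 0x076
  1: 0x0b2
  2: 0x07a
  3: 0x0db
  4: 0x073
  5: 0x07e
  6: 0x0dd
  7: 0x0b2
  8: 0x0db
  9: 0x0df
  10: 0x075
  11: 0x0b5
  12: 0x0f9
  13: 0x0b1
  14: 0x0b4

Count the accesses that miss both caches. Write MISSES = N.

MISSES = 4

0: 0x76 (blk 7, set 1) → MISS  vc=[]
1: 0xb2 (blk 11, set 1) → MISS  vc=[7]
2: 0x7a (blk 7, set 1) → VC-HIT  vc=[11]
3: 0xdb (blk 13, set 1) → MISS  vc=[11, 7]
4: 0x73 (blk 7, set 1) → VC-HIT  vc=[11, 13]
5: 0x7e (blk 7, set 1) → L1-HIT  vc=[11, 13]
6: 0xdd (blk 13, set 1) → VC-HIT  vc=[11, 7]
7: 0xb2 (blk 11, set 1) → VC-HIT  vc=[13, 7]
8: 0xdb (blk 13, set 1) → VC-HIT  vc=[11, 7]
9: 0xdf (blk 13, set 1) → L1-HIT  vc=[11, 7]
10: 0x75 (blk 7, set 1) → VC-HIT  vc=[11, 13]
11: 0xb5 (blk 11, set 1) → VC-HIT  vc=[7, 13]
12: 0xf9 (blk 15, set 1) → MISS  vc=[7, 13, 11]
13: 0xb1 (blk 11, set 1) → VC-HIT  vc=[7, 13, 15]
14: 0xb4 (blk 11, set 1) → L1-HIT  vc=[7, 13, 15]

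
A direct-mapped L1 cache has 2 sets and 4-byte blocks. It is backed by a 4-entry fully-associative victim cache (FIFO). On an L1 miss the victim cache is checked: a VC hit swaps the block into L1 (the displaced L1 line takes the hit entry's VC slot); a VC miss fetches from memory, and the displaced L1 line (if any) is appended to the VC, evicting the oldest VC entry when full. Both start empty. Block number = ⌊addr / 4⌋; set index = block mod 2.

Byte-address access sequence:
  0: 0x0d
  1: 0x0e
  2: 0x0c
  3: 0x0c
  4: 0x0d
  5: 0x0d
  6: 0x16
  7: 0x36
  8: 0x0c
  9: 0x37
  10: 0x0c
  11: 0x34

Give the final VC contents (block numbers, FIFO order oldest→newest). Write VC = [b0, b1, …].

VC = [3, 5]

#0 0xd→b3/s1 MISS; vc=[]
#1 0xe→b3/s1 L1-HIT; vc=[]
#2 0xc→b3/s1 L1-HIT; vc=[]
#3 0xc→b3/s1 L1-HIT; vc=[]
#4 0xd→b3/s1 L1-HIT; vc=[]
#5 0xd→b3/s1 L1-HIT; vc=[]
#6 0x16→b5/s1 MISS; vc=[3]
#7 0x36→b13/s1 MISS; vc=[3,5]
#8 0xc→b3/s1 VC-HIT; vc=[13,5]
#9 0x37→b13/s1 VC-HIT; vc=[3,5]
#10 0xc→b3/s1 VC-HIT; vc=[13,5]
#11 0x34→b13/s1 VC-HIT; vc=[3,5]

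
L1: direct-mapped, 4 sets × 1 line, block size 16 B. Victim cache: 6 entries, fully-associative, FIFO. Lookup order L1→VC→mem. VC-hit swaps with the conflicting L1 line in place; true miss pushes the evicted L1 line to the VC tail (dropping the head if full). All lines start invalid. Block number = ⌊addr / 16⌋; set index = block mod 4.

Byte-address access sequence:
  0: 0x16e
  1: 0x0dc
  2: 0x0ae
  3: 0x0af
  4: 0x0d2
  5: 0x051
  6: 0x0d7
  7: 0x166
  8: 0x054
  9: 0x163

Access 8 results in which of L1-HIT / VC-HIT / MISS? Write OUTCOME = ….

OUTCOME = VC-HIT

0: 0x16e (blk 22, set 2) → MISS  vc=[]
1: 0xdc (blk 13, set 1) → MISS  vc=[]
2: 0xae (blk 10, set 2) → MISS  vc=[22]
3: 0xaf (blk 10, set 2) → L1-HIT  vc=[22]
4: 0xd2 (blk 13, set 1) → L1-HIT  vc=[22]
5: 0x51 (blk 5, set 1) → MISS  vc=[22, 13]
6: 0xd7 (blk 13, set 1) → VC-HIT  vc=[22, 5]
7: 0x166 (blk 22, set 2) → VC-HIT  vc=[10, 5]
8: 0x54 (blk 5, set 1) → VC-HIT  vc=[10, 13]
9: 0x163 (blk 22, set 2) → L1-HIT  vc=[10, 13]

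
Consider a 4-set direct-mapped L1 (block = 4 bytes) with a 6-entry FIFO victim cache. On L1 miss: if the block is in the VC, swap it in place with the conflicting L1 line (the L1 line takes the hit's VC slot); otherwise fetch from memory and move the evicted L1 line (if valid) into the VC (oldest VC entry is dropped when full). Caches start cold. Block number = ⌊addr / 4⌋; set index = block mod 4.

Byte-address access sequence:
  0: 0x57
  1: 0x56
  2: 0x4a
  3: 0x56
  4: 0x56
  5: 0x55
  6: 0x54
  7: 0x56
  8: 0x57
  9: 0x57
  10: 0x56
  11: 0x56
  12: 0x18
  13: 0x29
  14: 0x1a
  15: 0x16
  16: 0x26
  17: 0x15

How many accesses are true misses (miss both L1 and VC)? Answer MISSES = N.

MISSES = 6

  [0] addr=0x57 blk=21 s=1: MISS | VC []
  [1] addr=0x56 blk=21 s=1: L1-HIT | VC []
  [2] addr=0x4a blk=18 s=2: MISS | VC []
  [3] addr=0x56 blk=21 s=1: L1-HIT | VC []
  [4] addr=0x56 blk=21 s=1: L1-HIT | VC []
  [5] addr=0x55 blk=21 s=1: L1-HIT | VC []
  [6] addr=0x54 blk=21 s=1: L1-HIT | VC []
  [7] addr=0x56 blk=21 s=1: L1-HIT | VC []
  [8] addr=0x57 blk=21 s=1: L1-HIT | VC []
  [9] addr=0x57 blk=21 s=1: L1-HIT | VC []
  [10] addr=0x56 blk=21 s=1: L1-HIT | VC []
  [11] addr=0x56 blk=21 s=1: L1-HIT | VC []
  [12] addr=0x18 blk=6 s=2: MISS | VC [18]
  [13] addr=0x29 blk=10 s=2: MISS | VC [18, 6]
  [14] addr=0x1a blk=6 s=2: VC-HIT | VC [18, 10]
  [15] addr=0x16 blk=5 s=1: MISS | VC [18, 10, 21]
  [16] addr=0x26 blk=9 s=1: MISS | VC [18, 10, 21, 5]
  [17] addr=0x15 blk=5 s=1: VC-HIT | VC [18, 10, 21, 9]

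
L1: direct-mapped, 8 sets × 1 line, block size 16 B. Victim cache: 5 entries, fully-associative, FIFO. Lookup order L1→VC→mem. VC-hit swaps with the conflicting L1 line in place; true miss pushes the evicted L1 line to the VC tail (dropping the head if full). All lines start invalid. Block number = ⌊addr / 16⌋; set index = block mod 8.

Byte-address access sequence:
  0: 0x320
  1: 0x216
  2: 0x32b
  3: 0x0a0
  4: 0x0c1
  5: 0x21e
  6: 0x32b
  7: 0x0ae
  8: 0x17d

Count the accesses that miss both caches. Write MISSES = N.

  [0] addr=0x320 blk=50 s=2: MISS | VC []
  [1] addr=0x216 blk=33 s=1: MISS | VC []
  [2] addr=0x32b blk=50 s=2: L1-HIT | VC []
  [3] addr=0xa0 blk=10 s=2: MISS | VC [50]
  [4] addr=0xc1 blk=12 s=4: MISS | VC [50]
  [5] addr=0x21e blk=33 s=1: L1-HIT | VC [50]
  [6] addr=0x32b blk=50 s=2: VC-HIT | VC [10]
  [7] addr=0xae blk=10 s=2: VC-HIT | VC [50]
  [8] addr=0x17d blk=23 s=7: MISS | VC [50]

MISSES = 5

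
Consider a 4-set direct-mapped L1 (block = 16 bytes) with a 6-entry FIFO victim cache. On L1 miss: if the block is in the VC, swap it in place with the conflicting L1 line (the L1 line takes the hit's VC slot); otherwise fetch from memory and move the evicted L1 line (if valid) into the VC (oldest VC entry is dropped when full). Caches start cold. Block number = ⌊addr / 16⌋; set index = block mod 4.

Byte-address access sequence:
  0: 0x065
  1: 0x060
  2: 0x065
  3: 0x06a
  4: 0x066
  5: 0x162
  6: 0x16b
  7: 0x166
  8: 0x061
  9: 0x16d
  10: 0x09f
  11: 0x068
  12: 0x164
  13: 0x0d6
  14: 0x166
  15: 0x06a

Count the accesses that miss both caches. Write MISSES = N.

  [0] addr=0x65 blk=6 s=2: MISS | VC []
  [1] addr=0x60 blk=6 s=2: L1-HIT | VC []
  [2] addr=0x65 blk=6 s=2: L1-HIT | VC []
  [3] addr=0x6a blk=6 s=2: L1-HIT | VC []
  [4] addr=0x66 blk=6 s=2: L1-HIT | VC []
  [5] addr=0x162 blk=22 s=2: MISS | VC [6]
  [6] addr=0x16b blk=22 s=2: L1-HIT | VC [6]
  [7] addr=0x166 blk=22 s=2: L1-HIT | VC [6]
  [8] addr=0x61 blk=6 s=2: VC-HIT | VC [22]
  [9] addr=0x16d blk=22 s=2: VC-HIT | VC [6]
  [10] addr=0x9f blk=9 s=1: MISS | VC [6]
  [11] addr=0x68 blk=6 s=2: VC-HIT | VC [22]
  [12] addr=0x164 blk=22 s=2: VC-HIT | VC [6]
  [13] addr=0xd6 blk=13 s=1: MISS | VC [6, 9]
  [14] addr=0x166 blk=22 s=2: L1-HIT | VC [6, 9]
  [15] addr=0x6a blk=6 s=2: VC-HIT | VC [22, 9]

MISSES = 4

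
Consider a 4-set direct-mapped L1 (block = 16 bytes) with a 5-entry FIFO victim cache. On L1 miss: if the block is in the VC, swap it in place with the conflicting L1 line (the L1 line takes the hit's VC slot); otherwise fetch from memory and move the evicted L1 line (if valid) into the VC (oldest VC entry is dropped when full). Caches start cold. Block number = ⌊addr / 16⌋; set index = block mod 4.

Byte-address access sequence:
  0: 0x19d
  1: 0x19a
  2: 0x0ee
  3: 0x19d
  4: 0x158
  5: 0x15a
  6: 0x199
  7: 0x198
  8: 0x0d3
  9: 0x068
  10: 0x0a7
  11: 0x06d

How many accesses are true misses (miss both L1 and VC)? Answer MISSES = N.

0: 0x19d (blk 25, set 1) → MISS  vc=[]
1: 0x19a (blk 25, set 1) → L1-HIT  vc=[]
2: 0xee (blk 14, set 2) → MISS  vc=[]
3: 0x19d (blk 25, set 1) → L1-HIT  vc=[]
4: 0x158 (blk 21, set 1) → MISS  vc=[25]
5: 0x15a (blk 21, set 1) → L1-HIT  vc=[25]
6: 0x199 (blk 25, set 1) → VC-HIT  vc=[21]
7: 0x198 (blk 25, set 1) → L1-HIT  vc=[21]
8: 0xd3 (blk 13, set 1) → MISS  vc=[21, 25]
9: 0x68 (blk 6, set 2) → MISS  vc=[21, 25, 14]
10: 0xa7 (blk 10, set 2) → MISS  vc=[21, 25, 14, 6]
11: 0x6d (blk 6, set 2) → VC-HIT  vc=[21, 25, 14, 10]

MISSES = 6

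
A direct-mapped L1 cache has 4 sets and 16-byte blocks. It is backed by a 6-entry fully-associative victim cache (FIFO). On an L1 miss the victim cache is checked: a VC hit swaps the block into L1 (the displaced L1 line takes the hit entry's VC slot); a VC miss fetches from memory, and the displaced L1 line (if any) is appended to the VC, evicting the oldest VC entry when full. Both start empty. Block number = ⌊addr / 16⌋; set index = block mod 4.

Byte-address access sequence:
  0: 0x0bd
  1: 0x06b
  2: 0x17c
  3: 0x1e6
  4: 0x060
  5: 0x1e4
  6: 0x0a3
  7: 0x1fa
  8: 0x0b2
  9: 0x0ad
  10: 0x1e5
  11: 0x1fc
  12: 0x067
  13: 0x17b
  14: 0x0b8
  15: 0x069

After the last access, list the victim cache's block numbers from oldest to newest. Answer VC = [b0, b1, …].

0: 0xbd (blk 11, set 3) → MISS  vc=[]
1: 0x6b (blk 6, set 2) → MISS  vc=[]
2: 0x17c (blk 23, set 3) → MISS  vc=[11]
3: 0x1e6 (blk 30, set 2) → MISS  vc=[11, 6]
4: 0x60 (blk 6, set 2) → VC-HIT  vc=[11, 30]
5: 0x1e4 (blk 30, set 2) → VC-HIT  vc=[11, 6]
6: 0xa3 (blk 10, set 2) → MISS  vc=[11, 6, 30]
7: 0x1fa (blk 31, set 3) → MISS  vc=[11, 6, 30, 23]
8: 0xb2 (blk 11, set 3) → VC-HIT  vc=[31, 6, 30, 23]
9: 0xad (blk 10, set 2) → L1-HIT  vc=[31, 6, 30, 23]
10: 0x1e5 (blk 30, set 2) → VC-HIT  vc=[31, 6, 10, 23]
11: 0x1fc (blk 31, set 3) → VC-HIT  vc=[11, 6, 10, 23]
12: 0x67 (blk 6, set 2) → VC-HIT  vc=[11, 30, 10, 23]
13: 0x17b (blk 23, set 3) → VC-HIT  vc=[11, 30, 10, 31]
14: 0xb8 (blk 11, set 3) → VC-HIT  vc=[23, 30, 10, 31]
15: 0x69 (blk 6, set 2) → L1-HIT  vc=[23, 30, 10, 31]

VC = [23, 30, 10, 31]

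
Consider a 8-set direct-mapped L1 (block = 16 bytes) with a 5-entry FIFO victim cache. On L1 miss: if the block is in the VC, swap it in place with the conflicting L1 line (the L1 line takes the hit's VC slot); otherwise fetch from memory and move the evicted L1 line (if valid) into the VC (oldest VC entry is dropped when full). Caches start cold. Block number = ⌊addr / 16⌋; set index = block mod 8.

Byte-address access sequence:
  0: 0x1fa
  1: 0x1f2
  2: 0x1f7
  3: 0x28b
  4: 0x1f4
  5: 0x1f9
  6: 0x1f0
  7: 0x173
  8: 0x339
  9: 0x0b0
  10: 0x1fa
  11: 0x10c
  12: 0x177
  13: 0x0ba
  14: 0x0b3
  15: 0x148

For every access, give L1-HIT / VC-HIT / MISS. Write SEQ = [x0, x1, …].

SEQ = [MISS, L1-HIT, L1-HIT, MISS, L1-HIT, L1-HIT, L1-HIT, MISS, MISS, MISS, VC-HIT, MISS, VC-HIT, L1-HIT, L1-HIT, MISS]

#0 0x1fa→b31/s7 MISS; vc=[]
#1 0x1f2→b31/s7 L1-HIT; vc=[]
#2 0x1f7→b31/s7 L1-HIT; vc=[]
#3 0x28b→b40/s0 MISS; vc=[]
#4 0x1f4→b31/s7 L1-HIT; vc=[]
#5 0x1f9→b31/s7 L1-HIT; vc=[]
#6 0x1f0→b31/s7 L1-HIT; vc=[]
#7 0x173→b23/s7 MISS; vc=[31]
#8 0x339→b51/s3 MISS; vc=[31]
#9 0xb0→b11/s3 MISS; vc=[31,51]
#10 0x1fa→b31/s7 VC-HIT; vc=[23,51]
#11 0x10c→b16/s0 MISS; vc=[23,51,40]
#12 0x177→b23/s7 VC-HIT; vc=[31,51,40]
#13 0xba→b11/s3 L1-HIT; vc=[31,51,40]
#14 0xb3→b11/s3 L1-HIT; vc=[31,51,40]
#15 0x148→b20/s4 MISS; vc=[31,51,40]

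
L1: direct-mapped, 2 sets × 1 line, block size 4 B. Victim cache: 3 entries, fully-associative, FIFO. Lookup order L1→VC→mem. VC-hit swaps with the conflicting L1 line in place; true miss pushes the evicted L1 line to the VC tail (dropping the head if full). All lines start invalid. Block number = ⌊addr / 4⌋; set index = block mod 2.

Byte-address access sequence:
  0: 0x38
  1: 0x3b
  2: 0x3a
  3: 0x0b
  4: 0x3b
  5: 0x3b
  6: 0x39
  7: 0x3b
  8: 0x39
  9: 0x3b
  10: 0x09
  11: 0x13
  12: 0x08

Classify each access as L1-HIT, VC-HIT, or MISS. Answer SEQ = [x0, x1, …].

  [0] addr=0x38 blk=14 s=0: MISS | VC []
  [1] addr=0x3b blk=14 s=0: L1-HIT | VC []
  [2] addr=0x3a blk=14 s=0: L1-HIT | VC []
  [3] addr=0xb blk=2 s=0: MISS | VC [14]
  [4] addr=0x3b blk=14 s=0: VC-HIT | VC [2]
  [5] addr=0x3b blk=14 s=0: L1-HIT | VC [2]
  [6] addr=0x39 blk=14 s=0: L1-HIT | VC [2]
  [7] addr=0x3b blk=14 s=0: L1-HIT | VC [2]
  [8] addr=0x39 blk=14 s=0: L1-HIT | VC [2]
  [9] addr=0x3b blk=14 s=0: L1-HIT | VC [2]
  [10] addr=0x9 blk=2 s=0: VC-HIT | VC [14]
  [11] addr=0x13 blk=4 s=0: MISS | VC [14, 2]
  [12] addr=0x8 blk=2 s=0: VC-HIT | VC [14, 4]

SEQ = [MISS, L1-HIT, L1-HIT, MISS, VC-HIT, L1-HIT, L1-HIT, L1-HIT, L1-HIT, L1-HIT, VC-HIT, MISS, VC-HIT]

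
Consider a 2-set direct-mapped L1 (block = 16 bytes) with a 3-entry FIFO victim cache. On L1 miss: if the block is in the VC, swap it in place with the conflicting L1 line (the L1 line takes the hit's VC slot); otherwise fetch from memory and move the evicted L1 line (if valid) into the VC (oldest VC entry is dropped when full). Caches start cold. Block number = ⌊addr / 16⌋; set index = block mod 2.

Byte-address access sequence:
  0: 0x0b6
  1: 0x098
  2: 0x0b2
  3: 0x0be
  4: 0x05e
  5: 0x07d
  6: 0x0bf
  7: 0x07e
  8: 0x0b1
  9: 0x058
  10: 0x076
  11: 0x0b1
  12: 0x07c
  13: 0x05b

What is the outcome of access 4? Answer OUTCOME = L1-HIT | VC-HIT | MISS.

OUTCOME = MISS

0: 0xb6 (blk 11, set 1) → MISS  vc=[]
1: 0x98 (blk 9, set 1) → MISS  vc=[11]
2: 0xb2 (blk 11, set 1) → VC-HIT  vc=[9]
3: 0xbe (blk 11, set 1) → L1-HIT  vc=[9]
4: 0x5e (blk 5, set 1) → MISS  vc=[9, 11]
5: 0x7d (blk 7, set 1) → MISS  vc=[9, 11, 5]
6: 0xbf (blk 11, set 1) → VC-HIT  vc=[9, 7, 5]
7: 0x7e (blk 7, set 1) → VC-HIT  vc=[9, 11, 5]
8: 0xb1 (blk 11, set 1) → VC-HIT  vc=[9, 7, 5]
9: 0x58 (blk 5, set 1) → VC-HIT  vc=[9, 7, 11]
10: 0x76 (blk 7, set 1) → VC-HIT  vc=[9, 5, 11]
11: 0xb1 (blk 11, set 1) → VC-HIT  vc=[9, 5, 7]
12: 0x7c (blk 7, set 1) → VC-HIT  vc=[9, 5, 11]
13: 0x5b (blk 5, set 1) → VC-HIT  vc=[9, 7, 11]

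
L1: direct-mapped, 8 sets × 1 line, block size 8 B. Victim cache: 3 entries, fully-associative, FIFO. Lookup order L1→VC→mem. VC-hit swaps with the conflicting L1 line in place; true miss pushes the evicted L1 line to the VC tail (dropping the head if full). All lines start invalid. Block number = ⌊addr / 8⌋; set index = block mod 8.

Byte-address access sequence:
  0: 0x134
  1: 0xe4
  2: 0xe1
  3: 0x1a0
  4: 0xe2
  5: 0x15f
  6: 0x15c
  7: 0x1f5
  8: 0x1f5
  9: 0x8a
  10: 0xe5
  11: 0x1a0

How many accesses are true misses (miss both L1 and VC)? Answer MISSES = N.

#0 0x134→b38/s6 MISS; vc=[]
#1 0xe4→b28/s4 MISS; vc=[]
#2 0xe1→b28/s4 L1-HIT; vc=[]
#3 0x1a0→b52/s4 MISS; vc=[28]
#4 0xe2→b28/s4 VC-HIT; vc=[52]
#5 0x15f→b43/s3 MISS; vc=[52]
#6 0x15c→b43/s3 L1-HIT; vc=[52]
#7 0x1f5→b62/s6 MISS; vc=[52,38]
#8 0x1f5→b62/s6 L1-HIT; vc=[52,38]
#9 0x8a→b17/s1 MISS; vc=[52,38]
#10 0xe5→b28/s4 L1-HIT; vc=[52,38]
#11 0x1a0→b52/s4 VC-HIT; vc=[28,38]

MISSES = 6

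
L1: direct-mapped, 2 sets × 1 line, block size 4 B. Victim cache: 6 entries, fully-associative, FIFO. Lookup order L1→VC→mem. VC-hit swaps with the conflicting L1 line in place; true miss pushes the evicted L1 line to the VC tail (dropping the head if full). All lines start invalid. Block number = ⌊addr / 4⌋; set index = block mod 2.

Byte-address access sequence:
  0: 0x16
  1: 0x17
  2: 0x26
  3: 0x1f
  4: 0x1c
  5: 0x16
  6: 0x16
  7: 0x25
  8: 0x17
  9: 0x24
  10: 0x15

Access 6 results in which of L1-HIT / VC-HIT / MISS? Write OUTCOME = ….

OUTCOME = L1-HIT

0: 0x16 (blk 5, set 1) → MISS  vc=[]
1: 0x17 (blk 5, set 1) → L1-HIT  vc=[]
2: 0x26 (blk 9, set 1) → MISS  vc=[5]
3: 0x1f (blk 7, set 1) → MISS  vc=[5, 9]
4: 0x1c (blk 7, set 1) → L1-HIT  vc=[5, 9]
5: 0x16 (blk 5, set 1) → VC-HIT  vc=[7, 9]
6: 0x16 (blk 5, set 1) → L1-HIT  vc=[7, 9]
7: 0x25 (blk 9, set 1) → VC-HIT  vc=[7, 5]
8: 0x17 (blk 5, set 1) → VC-HIT  vc=[7, 9]
9: 0x24 (blk 9, set 1) → VC-HIT  vc=[7, 5]
10: 0x15 (blk 5, set 1) → VC-HIT  vc=[7, 9]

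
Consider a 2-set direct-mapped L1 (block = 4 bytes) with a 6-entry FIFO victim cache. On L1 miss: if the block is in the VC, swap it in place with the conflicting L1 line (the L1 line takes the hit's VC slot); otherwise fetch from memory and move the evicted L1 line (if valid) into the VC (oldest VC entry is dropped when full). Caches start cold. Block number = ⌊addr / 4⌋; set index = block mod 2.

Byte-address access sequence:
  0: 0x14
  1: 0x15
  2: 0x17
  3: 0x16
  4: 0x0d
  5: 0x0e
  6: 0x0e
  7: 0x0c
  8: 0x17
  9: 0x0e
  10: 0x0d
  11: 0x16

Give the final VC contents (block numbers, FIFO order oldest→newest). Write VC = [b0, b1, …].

#0 0x14→b5/s1 MISS; vc=[]
#1 0x15→b5/s1 L1-HIT; vc=[]
#2 0x17→b5/s1 L1-HIT; vc=[]
#3 0x16→b5/s1 L1-HIT; vc=[]
#4 0xd→b3/s1 MISS; vc=[5]
#5 0xe→b3/s1 L1-HIT; vc=[5]
#6 0xe→b3/s1 L1-HIT; vc=[5]
#7 0xc→b3/s1 L1-HIT; vc=[5]
#8 0x17→b5/s1 VC-HIT; vc=[3]
#9 0xe→b3/s1 VC-HIT; vc=[5]
#10 0xd→b3/s1 L1-HIT; vc=[5]
#11 0x16→b5/s1 VC-HIT; vc=[3]

VC = [3]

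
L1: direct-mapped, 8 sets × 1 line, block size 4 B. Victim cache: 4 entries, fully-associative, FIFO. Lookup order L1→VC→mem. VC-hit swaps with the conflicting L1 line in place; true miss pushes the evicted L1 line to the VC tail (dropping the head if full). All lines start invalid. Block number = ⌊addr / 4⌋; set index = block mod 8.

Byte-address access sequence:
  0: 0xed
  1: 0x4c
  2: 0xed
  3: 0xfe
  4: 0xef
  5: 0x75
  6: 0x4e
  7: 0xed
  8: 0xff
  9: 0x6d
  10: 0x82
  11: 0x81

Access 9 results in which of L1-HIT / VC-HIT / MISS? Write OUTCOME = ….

#0 0xed→b59/s3 MISS; vc=[]
#1 0x4c→b19/s3 MISS; vc=[59]
#2 0xed→b59/s3 VC-HIT; vc=[19]
#3 0xfe→b63/s7 MISS; vc=[19]
#4 0xef→b59/s3 L1-HIT; vc=[19]
#5 0x75→b29/s5 MISS; vc=[19]
#6 0x4e→b19/s3 VC-HIT; vc=[59]
#7 0xed→b59/s3 VC-HIT; vc=[19]
#8 0xff→b63/s7 L1-HIT; vc=[19]
#9 0x6d→b27/s3 MISS; vc=[19,59]
#10 0x82→b32/s0 MISS; vc=[19,59]
#11 0x81→b32/s0 L1-HIT; vc=[19,59]

OUTCOME = MISS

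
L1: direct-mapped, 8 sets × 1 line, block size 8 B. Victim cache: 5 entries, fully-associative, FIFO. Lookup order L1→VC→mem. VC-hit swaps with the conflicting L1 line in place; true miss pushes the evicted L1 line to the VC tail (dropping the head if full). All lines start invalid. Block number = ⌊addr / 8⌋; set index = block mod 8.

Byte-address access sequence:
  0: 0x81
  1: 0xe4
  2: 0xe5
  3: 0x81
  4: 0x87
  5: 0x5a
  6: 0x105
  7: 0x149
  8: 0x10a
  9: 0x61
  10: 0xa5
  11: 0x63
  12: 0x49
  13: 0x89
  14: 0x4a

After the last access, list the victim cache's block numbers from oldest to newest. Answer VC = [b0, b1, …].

VC = [41, 28, 20, 33, 17]

  [0] addr=0x81 blk=16 s=0: MISS | VC []
  [1] addr=0xe4 blk=28 s=4: MISS | VC []
  [2] addr=0xe5 blk=28 s=4: L1-HIT | VC []
  [3] addr=0x81 blk=16 s=0: L1-HIT | VC []
  [4] addr=0x87 blk=16 s=0: L1-HIT | VC []
  [5] addr=0x5a blk=11 s=3: MISS | VC []
  [6] addr=0x105 blk=32 s=0: MISS | VC [16]
  [7] addr=0x149 blk=41 s=1: MISS | VC [16]
  [8] addr=0x10a blk=33 s=1: MISS | VC [16, 41]
  [9] addr=0x61 blk=12 s=4: MISS | VC [16, 41, 28]
  [10] addr=0xa5 blk=20 s=4: MISS | VC [16, 41, 28, 12]
  [11] addr=0x63 blk=12 s=4: VC-HIT | VC [16, 41, 28, 20]
  [12] addr=0x49 blk=9 s=1: MISS | VC [16, 41, 28, 20, 33]
  [13] addr=0x89 blk=17 s=1: MISS | VC [41, 28, 20, 33, 9]
  [14] addr=0x4a blk=9 s=1: VC-HIT | VC [41, 28, 20, 33, 17]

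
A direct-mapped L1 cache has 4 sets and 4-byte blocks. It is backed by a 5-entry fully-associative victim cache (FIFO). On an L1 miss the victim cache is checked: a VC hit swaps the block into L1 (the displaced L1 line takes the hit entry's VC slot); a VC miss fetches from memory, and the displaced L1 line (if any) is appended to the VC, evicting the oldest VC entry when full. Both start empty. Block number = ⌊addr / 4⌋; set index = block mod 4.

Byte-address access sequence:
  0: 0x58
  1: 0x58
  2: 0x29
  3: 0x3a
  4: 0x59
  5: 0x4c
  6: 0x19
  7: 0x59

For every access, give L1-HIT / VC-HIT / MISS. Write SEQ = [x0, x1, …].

SEQ = [MISS, L1-HIT, MISS, MISS, VC-HIT, MISS, MISS, VC-HIT]

  [0] addr=0x58 blk=22 s=2: MISS | VC []
  [1] addr=0x58 blk=22 s=2: L1-HIT | VC []
  [2] addr=0x29 blk=10 s=2: MISS | VC [22]
  [3] addr=0x3a blk=14 s=2: MISS | VC [22, 10]
  [4] addr=0x59 blk=22 s=2: VC-HIT | VC [14, 10]
  [5] addr=0x4c blk=19 s=3: MISS | VC [14, 10]
  [6] addr=0x19 blk=6 s=2: MISS | VC [14, 10, 22]
  [7] addr=0x59 blk=22 s=2: VC-HIT | VC [14, 10, 6]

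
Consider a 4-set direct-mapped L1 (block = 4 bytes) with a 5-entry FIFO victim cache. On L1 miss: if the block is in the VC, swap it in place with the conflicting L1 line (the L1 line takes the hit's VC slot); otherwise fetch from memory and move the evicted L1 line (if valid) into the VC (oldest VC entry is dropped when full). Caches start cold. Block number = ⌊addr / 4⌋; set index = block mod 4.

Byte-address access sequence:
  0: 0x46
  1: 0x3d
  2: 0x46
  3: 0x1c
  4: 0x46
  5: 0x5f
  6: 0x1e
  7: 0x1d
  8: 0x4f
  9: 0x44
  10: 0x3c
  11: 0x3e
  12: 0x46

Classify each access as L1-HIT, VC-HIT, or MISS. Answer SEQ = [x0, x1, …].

  [0] addr=0x46 blk=17 s=1: MISS | VC []
  [1] addr=0x3d blk=15 s=3: MISS | VC []
  [2] addr=0x46 blk=17 s=1: L1-HIT | VC []
  [3] addr=0x1c blk=7 s=3: MISS | VC [15]
  [4] addr=0x46 blk=17 s=1: L1-HIT | VC [15]
  [5] addr=0x5f blk=23 s=3: MISS | VC [15, 7]
  [6] addr=0x1e blk=7 s=3: VC-HIT | VC [15, 23]
  [7] addr=0x1d blk=7 s=3: L1-HIT | VC [15, 23]
  [8] addr=0x4f blk=19 s=3: MISS | VC [15, 23, 7]
  [9] addr=0x44 blk=17 s=1: L1-HIT | VC [15, 23, 7]
  [10] addr=0x3c blk=15 s=3: VC-HIT | VC [19, 23, 7]
  [11] addr=0x3e blk=15 s=3: L1-HIT | VC [19, 23, 7]
  [12] addr=0x46 blk=17 s=1: L1-HIT | VC [19, 23, 7]

SEQ = [MISS, MISS, L1-HIT, MISS, L1-HIT, MISS, VC-HIT, L1-HIT, MISS, L1-HIT, VC-HIT, L1-HIT, L1-HIT]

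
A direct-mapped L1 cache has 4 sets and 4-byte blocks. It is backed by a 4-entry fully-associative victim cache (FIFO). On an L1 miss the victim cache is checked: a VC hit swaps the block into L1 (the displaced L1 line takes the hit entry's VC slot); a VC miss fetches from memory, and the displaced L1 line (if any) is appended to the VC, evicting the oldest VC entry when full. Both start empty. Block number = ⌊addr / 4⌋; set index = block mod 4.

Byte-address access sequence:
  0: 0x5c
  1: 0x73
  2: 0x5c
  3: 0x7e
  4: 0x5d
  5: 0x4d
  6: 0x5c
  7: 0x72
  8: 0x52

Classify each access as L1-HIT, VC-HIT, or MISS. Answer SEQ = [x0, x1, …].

0: 0x5c (blk 23, set 3) → MISS  vc=[]
1: 0x73 (blk 28, set 0) → MISS  vc=[]
2: 0x5c (blk 23, set 3) → L1-HIT  vc=[]
3: 0x7e (blk 31, set 3) → MISS  vc=[23]
4: 0x5d (blk 23, set 3) → VC-HIT  vc=[31]
5: 0x4d (blk 19, set 3) → MISS  vc=[31, 23]
6: 0x5c (blk 23, set 3) → VC-HIT  vc=[31, 19]
7: 0x72 (blk 28, set 0) → L1-HIT  vc=[31, 19]
8: 0x52 (blk 20, set 0) → MISS  vc=[31, 19, 28]

SEQ = [MISS, MISS, L1-HIT, MISS, VC-HIT, MISS, VC-HIT, L1-HIT, MISS]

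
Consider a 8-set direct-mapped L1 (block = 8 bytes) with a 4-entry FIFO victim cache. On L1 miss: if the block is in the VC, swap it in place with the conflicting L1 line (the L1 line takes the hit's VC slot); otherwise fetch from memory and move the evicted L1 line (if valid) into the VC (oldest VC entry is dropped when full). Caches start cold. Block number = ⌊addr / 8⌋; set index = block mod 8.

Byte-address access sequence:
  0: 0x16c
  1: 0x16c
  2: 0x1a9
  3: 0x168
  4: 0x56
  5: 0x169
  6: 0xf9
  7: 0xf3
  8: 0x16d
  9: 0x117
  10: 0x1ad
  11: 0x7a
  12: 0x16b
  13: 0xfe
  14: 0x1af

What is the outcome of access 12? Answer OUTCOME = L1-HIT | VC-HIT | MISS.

#0 0x16c→b45/s5 MISS; vc=[]
#1 0x16c→b45/s5 L1-HIT; vc=[]
#2 0x1a9→b53/s5 MISS; vc=[45]
#3 0x168→b45/s5 VC-HIT; vc=[53]
#4 0x56→b10/s2 MISS; vc=[53]
#5 0x169→b45/s5 L1-HIT; vc=[53]
#6 0xf9→b31/s7 MISS; vc=[53]
#7 0xf3→b30/s6 MISS; vc=[53]
#8 0x16d→b45/s5 L1-HIT; vc=[53]
#9 0x117→b34/s2 MISS; vc=[53,10]
#10 0x1ad→b53/s5 VC-HIT; vc=[45,10]
#11 0x7a→b15/s7 MISS; vc=[45,10,31]
#12 0x16b→b45/s5 VC-HIT; vc=[53,10,31]
#13 0xfe→b31/s7 VC-HIT; vc=[53,10,15]
#14 0x1af→b53/s5 VC-HIT; vc=[45,10,15]

OUTCOME = VC-HIT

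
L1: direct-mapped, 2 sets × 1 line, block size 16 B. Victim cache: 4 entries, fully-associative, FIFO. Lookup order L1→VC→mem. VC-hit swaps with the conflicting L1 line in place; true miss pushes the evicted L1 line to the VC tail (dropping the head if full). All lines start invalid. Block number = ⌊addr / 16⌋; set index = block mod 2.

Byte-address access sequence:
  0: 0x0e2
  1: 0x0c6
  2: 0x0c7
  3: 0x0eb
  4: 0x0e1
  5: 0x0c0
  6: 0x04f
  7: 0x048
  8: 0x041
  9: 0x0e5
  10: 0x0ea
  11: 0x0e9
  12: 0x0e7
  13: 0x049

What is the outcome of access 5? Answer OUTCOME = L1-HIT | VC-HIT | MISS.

OUTCOME = VC-HIT

  [0] addr=0xe2 blk=14 s=0: MISS | VC []
  [1] addr=0xc6 blk=12 s=0: MISS | VC [14]
  [2] addr=0xc7 blk=12 s=0: L1-HIT | VC [14]
  [3] addr=0xeb blk=14 s=0: VC-HIT | VC [12]
  [4] addr=0xe1 blk=14 s=0: L1-HIT | VC [12]
  [5] addr=0xc0 blk=12 s=0: VC-HIT | VC [14]
  [6] addr=0x4f blk=4 s=0: MISS | VC [14, 12]
  [7] addr=0x48 blk=4 s=0: L1-HIT | VC [14, 12]
  [8] addr=0x41 blk=4 s=0: L1-HIT | VC [14, 12]
  [9] addr=0xe5 blk=14 s=0: VC-HIT | VC [4, 12]
  [10] addr=0xea blk=14 s=0: L1-HIT | VC [4, 12]
  [11] addr=0xe9 blk=14 s=0: L1-HIT | VC [4, 12]
  [12] addr=0xe7 blk=14 s=0: L1-HIT | VC [4, 12]
  [13] addr=0x49 blk=4 s=0: VC-HIT | VC [14, 12]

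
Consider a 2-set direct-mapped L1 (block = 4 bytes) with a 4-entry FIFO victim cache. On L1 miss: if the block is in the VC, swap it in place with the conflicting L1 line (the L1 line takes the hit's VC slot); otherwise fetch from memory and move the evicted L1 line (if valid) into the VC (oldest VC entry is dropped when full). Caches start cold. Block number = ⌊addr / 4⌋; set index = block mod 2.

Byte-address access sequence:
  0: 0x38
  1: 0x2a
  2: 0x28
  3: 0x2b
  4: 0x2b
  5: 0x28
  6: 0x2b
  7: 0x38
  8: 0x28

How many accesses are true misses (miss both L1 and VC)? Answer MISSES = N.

MISSES = 2

  [0] addr=0x38 blk=14 s=0: MISS | VC []
  [1] addr=0x2a blk=10 s=0: MISS | VC [14]
  [2] addr=0x28 blk=10 s=0: L1-HIT | VC [14]
  [3] addr=0x2b blk=10 s=0: L1-HIT | VC [14]
  [4] addr=0x2b blk=10 s=0: L1-HIT | VC [14]
  [5] addr=0x28 blk=10 s=0: L1-HIT | VC [14]
  [6] addr=0x2b blk=10 s=0: L1-HIT | VC [14]
  [7] addr=0x38 blk=14 s=0: VC-HIT | VC [10]
  [8] addr=0x28 blk=10 s=0: VC-HIT | VC [14]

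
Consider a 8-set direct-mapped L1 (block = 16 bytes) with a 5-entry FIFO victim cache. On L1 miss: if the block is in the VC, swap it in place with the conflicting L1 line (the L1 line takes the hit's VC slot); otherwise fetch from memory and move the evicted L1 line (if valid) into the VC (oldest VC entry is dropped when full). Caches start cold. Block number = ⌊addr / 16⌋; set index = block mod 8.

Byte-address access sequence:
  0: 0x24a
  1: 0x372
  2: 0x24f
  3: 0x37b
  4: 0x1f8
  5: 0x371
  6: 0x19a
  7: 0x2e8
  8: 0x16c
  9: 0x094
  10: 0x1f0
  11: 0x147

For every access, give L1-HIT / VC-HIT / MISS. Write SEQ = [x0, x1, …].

SEQ = [MISS, MISS, L1-HIT, L1-HIT, MISS, VC-HIT, MISS, MISS, MISS, MISS, VC-HIT, MISS]

#0 0x24a→b36/s4 MISS; vc=[]
#1 0x372→b55/s7 MISS; vc=[]
#2 0x24f→b36/s4 L1-HIT; vc=[]
#3 0x37b→b55/s7 L1-HIT; vc=[]
#4 0x1f8→b31/s7 MISS; vc=[55]
#5 0x371→b55/s7 VC-HIT; vc=[31]
#6 0x19a→b25/s1 MISS; vc=[31]
#7 0x2e8→b46/s6 MISS; vc=[31]
#8 0x16c→b22/s6 MISS; vc=[31,46]
#9 0x94→b9/s1 MISS; vc=[31,46,25]
#10 0x1f0→b31/s7 VC-HIT; vc=[55,46,25]
#11 0x147→b20/s4 MISS; vc=[55,46,25,36]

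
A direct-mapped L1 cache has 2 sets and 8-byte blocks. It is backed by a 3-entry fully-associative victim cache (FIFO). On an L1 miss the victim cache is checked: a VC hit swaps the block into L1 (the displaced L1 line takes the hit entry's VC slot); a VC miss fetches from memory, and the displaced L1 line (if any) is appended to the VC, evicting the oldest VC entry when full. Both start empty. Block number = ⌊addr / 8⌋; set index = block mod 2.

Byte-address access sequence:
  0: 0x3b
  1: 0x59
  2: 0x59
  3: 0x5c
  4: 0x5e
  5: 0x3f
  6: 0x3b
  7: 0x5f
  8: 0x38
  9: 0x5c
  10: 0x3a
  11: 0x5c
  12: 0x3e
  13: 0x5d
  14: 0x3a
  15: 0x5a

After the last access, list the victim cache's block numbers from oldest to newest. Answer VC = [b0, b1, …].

VC = [7]

#0 0x3b→b7/s1 MISS; vc=[]
#1 0x59→b11/s1 MISS; vc=[7]
#2 0x59→b11/s1 L1-HIT; vc=[7]
#3 0x5c→b11/s1 L1-HIT; vc=[7]
#4 0x5e→b11/s1 L1-HIT; vc=[7]
#5 0x3f→b7/s1 VC-HIT; vc=[11]
#6 0x3b→b7/s1 L1-HIT; vc=[11]
#7 0x5f→b11/s1 VC-HIT; vc=[7]
#8 0x38→b7/s1 VC-HIT; vc=[11]
#9 0x5c→b11/s1 VC-HIT; vc=[7]
#10 0x3a→b7/s1 VC-HIT; vc=[11]
#11 0x5c→b11/s1 VC-HIT; vc=[7]
#12 0x3e→b7/s1 VC-HIT; vc=[11]
#13 0x5d→b11/s1 VC-HIT; vc=[7]
#14 0x3a→b7/s1 VC-HIT; vc=[11]
#15 0x5a→b11/s1 VC-HIT; vc=[7]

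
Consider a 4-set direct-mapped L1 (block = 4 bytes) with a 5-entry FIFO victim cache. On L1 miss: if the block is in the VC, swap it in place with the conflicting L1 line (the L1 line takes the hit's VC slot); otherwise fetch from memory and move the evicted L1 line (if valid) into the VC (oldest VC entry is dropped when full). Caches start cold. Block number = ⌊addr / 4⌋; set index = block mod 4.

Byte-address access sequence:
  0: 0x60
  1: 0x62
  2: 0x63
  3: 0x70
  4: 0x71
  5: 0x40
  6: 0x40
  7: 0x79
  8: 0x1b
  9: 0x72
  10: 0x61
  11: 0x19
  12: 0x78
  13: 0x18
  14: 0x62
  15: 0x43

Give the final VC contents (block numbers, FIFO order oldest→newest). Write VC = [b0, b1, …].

  [0] addr=0x60 blk=24 s=0: MISS | VC []
  [1] addr=0x62 blk=24 s=0: L1-HIT | VC []
  [2] addr=0x63 blk=24 s=0: L1-HIT | VC []
  [3] addr=0x70 blk=28 s=0: MISS | VC [24]
  [4] addr=0x71 blk=28 s=0: L1-HIT | VC [24]
  [5] addr=0x40 blk=16 s=0: MISS | VC [24, 28]
  [6] addr=0x40 blk=16 s=0: L1-HIT | VC [24, 28]
  [7] addr=0x79 blk=30 s=2: MISS | VC [24, 28]
  [8] addr=0x1b blk=6 s=2: MISS | VC [24, 28, 30]
  [9] addr=0x72 blk=28 s=0: VC-HIT | VC [24, 16, 30]
  [10] addr=0x61 blk=24 s=0: VC-HIT | VC [28, 16, 30]
  [11] addr=0x19 blk=6 s=2: L1-HIT | VC [28, 16, 30]
  [12] addr=0x78 blk=30 s=2: VC-HIT | VC [28, 16, 6]
  [13] addr=0x18 blk=6 s=2: VC-HIT | VC [28, 16, 30]
  [14] addr=0x62 blk=24 s=0: L1-HIT | VC [28, 16, 30]
  [15] addr=0x43 blk=16 s=0: VC-HIT | VC [28, 24, 30]

VC = [28, 24, 30]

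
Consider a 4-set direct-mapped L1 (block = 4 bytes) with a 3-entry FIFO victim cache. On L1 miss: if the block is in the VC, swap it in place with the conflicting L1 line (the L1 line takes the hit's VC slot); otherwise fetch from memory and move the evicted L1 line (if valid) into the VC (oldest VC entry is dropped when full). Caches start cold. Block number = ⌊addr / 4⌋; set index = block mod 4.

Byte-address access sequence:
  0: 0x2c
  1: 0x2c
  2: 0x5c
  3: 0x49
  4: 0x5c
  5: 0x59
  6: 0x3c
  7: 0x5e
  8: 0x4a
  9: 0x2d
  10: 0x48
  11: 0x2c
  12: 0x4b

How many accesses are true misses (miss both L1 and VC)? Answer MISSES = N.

0: 0x2c (blk 11, set 3) → MISS  vc=[]
1: 0x2c (blk 11, set 3) → L1-HIT  vc=[]
2: 0x5c (blk 23, set 3) → MISS  vc=[11]
3: 0x49 (blk 18, set 2) → MISS  vc=[11]
4: 0x5c (blk 23, set 3) → L1-HIT  vc=[11]
5: 0x59 (blk 22, set 2) → MISS  vc=[11, 18]
6: 0x3c (blk 15, set 3) → MISS  vc=[11, 18, 23]
7: 0x5e (blk 23, set 3) → VC-HIT  vc=[11, 18, 15]
8: 0x4a (blk 18, set 2) → VC-HIT  vc=[11, 22, 15]
9: 0x2d (blk 11, set 3) → VC-HIT  vc=[23, 22, 15]
10: 0x48 (blk 18, set 2) → L1-HIT  vc=[23, 22, 15]
11: 0x2c (blk 11, set 3) → L1-HIT  vc=[23, 22, 15]
12: 0x4b (blk 18, set 2) → L1-HIT  vc=[23, 22, 15]

MISSES = 5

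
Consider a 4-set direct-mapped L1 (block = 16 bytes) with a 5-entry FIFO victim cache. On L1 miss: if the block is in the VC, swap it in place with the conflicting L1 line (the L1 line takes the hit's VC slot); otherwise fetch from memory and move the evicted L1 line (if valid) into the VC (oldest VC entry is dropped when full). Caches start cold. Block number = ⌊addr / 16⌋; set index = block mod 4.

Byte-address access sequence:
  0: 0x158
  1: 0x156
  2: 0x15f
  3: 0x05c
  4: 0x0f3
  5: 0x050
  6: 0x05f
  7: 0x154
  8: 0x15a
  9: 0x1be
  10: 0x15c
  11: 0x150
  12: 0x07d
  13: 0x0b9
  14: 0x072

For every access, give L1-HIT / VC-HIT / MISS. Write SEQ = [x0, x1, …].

SEQ = [MISS, L1-HIT, L1-HIT, MISS, MISS, L1-HIT, L1-HIT, VC-HIT, L1-HIT, MISS, L1-HIT, L1-HIT, MISS, MISS, VC-HIT]

#0 0x158→b21/s1 MISS; vc=[]
#1 0x156→b21/s1 L1-HIT; vc=[]
#2 0x15f→b21/s1 L1-HIT; vc=[]
#3 0x5c→b5/s1 MISS; vc=[21]
#4 0xf3→b15/s3 MISS; vc=[21]
#5 0x50→b5/s1 L1-HIT; vc=[21]
#6 0x5f→b5/s1 L1-HIT; vc=[21]
#7 0x154→b21/s1 VC-HIT; vc=[5]
#8 0x15a→b21/s1 L1-HIT; vc=[5]
#9 0x1be→b27/s3 MISS; vc=[5,15]
#10 0x15c→b21/s1 L1-HIT; vc=[5,15]
#11 0x150→b21/s1 L1-HIT; vc=[5,15]
#12 0x7d→b7/s3 MISS; vc=[5,15,27]
#13 0xb9→b11/s3 MISS; vc=[5,15,27,7]
#14 0x72→b7/s3 VC-HIT; vc=[5,15,27,11]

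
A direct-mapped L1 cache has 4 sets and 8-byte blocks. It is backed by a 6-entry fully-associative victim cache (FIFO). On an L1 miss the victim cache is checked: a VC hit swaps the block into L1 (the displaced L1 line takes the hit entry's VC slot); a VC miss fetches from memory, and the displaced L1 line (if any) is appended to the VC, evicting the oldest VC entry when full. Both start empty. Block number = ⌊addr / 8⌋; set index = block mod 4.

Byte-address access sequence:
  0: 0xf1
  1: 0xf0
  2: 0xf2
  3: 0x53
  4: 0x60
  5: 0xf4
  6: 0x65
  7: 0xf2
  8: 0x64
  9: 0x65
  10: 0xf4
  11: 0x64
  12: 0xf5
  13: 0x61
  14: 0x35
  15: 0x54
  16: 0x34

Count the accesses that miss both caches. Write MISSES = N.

#0 0xf1→b30/s2 MISS; vc=[]
#1 0xf0→b30/s2 L1-HIT; vc=[]
#2 0xf2→b30/s2 L1-HIT; vc=[]
#3 0x53→b10/s2 MISS; vc=[30]
#4 0x60→b12/s0 MISS; vc=[30]
#5 0xf4→b30/s2 VC-HIT; vc=[10]
#6 0x65→b12/s0 L1-HIT; vc=[10]
#7 0xf2→b30/s2 L1-HIT; vc=[10]
#8 0x64→b12/s0 L1-HIT; vc=[10]
#9 0x65→b12/s0 L1-HIT; vc=[10]
#10 0xf4→b30/s2 L1-HIT; vc=[10]
#11 0x64→b12/s0 L1-HIT; vc=[10]
#12 0xf5→b30/s2 L1-HIT; vc=[10]
#13 0x61→b12/s0 L1-HIT; vc=[10]
#14 0x35→b6/s2 MISS; vc=[10,30]
#15 0x54→b10/s2 VC-HIT; vc=[6,30]
#16 0x34→b6/s2 VC-HIT; vc=[10,30]

MISSES = 4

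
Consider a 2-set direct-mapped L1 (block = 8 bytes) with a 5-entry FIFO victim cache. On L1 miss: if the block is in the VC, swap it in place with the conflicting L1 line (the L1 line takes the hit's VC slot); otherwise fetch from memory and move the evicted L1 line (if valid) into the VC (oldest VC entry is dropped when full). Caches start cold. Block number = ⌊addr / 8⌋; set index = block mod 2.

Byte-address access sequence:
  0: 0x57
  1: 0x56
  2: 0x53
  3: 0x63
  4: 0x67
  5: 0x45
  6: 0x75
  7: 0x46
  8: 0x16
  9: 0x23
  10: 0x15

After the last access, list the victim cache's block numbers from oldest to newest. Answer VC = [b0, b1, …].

0: 0x57 (blk 10, set 0) → MISS  vc=[]
1: 0x56 (blk 10, set 0) → L1-HIT  vc=[]
2: 0x53 (blk 10, set 0) → L1-HIT  vc=[]
3: 0x63 (blk 12, set 0) → MISS  vc=[10]
4: 0x67 (blk 12, set 0) → L1-HIT  vc=[10]
5: 0x45 (blk 8, set 0) → MISS  vc=[10, 12]
6: 0x75 (blk 14, set 0) → MISS  vc=[10, 12, 8]
7: 0x46 (blk 8, set 0) → VC-HIT  vc=[10, 12, 14]
8: 0x16 (blk 2, set 0) → MISS  vc=[10, 12, 14, 8]
9: 0x23 (blk 4, set 0) → MISS  vc=[10, 12, 14, 8, 2]
10: 0x15 (blk 2, set 0) → VC-HIT  vc=[10, 12, 14, 8, 4]

VC = [10, 12, 14, 8, 4]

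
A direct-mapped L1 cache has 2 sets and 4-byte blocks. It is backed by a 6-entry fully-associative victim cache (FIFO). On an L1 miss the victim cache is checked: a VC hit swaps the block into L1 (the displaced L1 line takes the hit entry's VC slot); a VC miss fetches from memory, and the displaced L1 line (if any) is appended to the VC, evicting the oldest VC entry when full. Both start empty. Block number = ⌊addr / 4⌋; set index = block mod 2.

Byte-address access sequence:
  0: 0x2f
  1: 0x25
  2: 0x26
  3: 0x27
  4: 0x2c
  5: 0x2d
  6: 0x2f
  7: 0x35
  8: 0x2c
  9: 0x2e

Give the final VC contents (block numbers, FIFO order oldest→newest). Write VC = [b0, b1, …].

VC = [9, 13]

#0 0x2f→b11/s1 MISS; vc=[]
#1 0x25→b9/s1 MISS; vc=[11]
#2 0x26→b9/s1 L1-HIT; vc=[11]
#3 0x27→b9/s1 L1-HIT; vc=[11]
#4 0x2c→b11/s1 VC-HIT; vc=[9]
#5 0x2d→b11/s1 L1-HIT; vc=[9]
#6 0x2f→b11/s1 L1-HIT; vc=[9]
#7 0x35→b13/s1 MISS; vc=[9,11]
#8 0x2c→b11/s1 VC-HIT; vc=[9,13]
#9 0x2e→b11/s1 L1-HIT; vc=[9,13]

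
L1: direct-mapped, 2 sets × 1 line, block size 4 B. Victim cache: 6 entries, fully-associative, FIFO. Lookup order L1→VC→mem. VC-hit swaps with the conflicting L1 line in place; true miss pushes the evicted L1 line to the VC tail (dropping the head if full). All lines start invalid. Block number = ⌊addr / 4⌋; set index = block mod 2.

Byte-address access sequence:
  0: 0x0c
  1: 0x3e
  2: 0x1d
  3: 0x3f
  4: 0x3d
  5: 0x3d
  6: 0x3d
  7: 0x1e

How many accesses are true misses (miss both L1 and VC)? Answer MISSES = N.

0: 0xc (blk 3, set 1) → MISS  vc=[]
1: 0x3e (blk 15, set 1) → MISS  vc=[3]
2: 0x1d (blk 7, set 1) → MISS  vc=[3, 15]
3: 0x3f (blk 15, set 1) → VC-HIT  vc=[3, 7]
4: 0x3d (blk 15, set 1) → L1-HIT  vc=[3, 7]
5: 0x3d (blk 15, set 1) → L1-HIT  vc=[3, 7]
6: 0x3d (blk 15, set 1) → L1-HIT  vc=[3, 7]
7: 0x1e (blk 7, set 1) → VC-HIT  vc=[3, 15]

MISSES = 3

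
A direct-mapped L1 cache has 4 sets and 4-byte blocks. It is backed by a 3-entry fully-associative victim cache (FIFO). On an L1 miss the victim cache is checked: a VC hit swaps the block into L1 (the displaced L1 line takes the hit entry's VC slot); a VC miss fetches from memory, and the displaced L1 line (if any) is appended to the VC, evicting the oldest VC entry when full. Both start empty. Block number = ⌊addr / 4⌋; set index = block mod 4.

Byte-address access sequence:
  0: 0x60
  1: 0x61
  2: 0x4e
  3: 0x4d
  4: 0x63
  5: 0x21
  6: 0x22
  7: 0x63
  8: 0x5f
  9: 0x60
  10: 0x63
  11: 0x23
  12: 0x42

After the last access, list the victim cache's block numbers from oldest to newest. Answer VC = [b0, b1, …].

VC = [24, 19, 8]

0: 0x60 (blk 24, set 0) → MISS  vc=[]
1: 0x61 (blk 24, set 0) → L1-HIT  vc=[]
2: 0x4e (blk 19, set 3) → MISS  vc=[]
3: 0x4d (blk 19, set 3) → L1-HIT  vc=[]
4: 0x63 (blk 24, set 0) → L1-HIT  vc=[]
5: 0x21 (blk 8, set 0) → MISS  vc=[24]
6: 0x22 (blk 8, set 0) → L1-HIT  vc=[24]
7: 0x63 (blk 24, set 0) → VC-HIT  vc=[8]
8: 0x5f (blk 23, set 3) → MISS  vc=[8, 19]
9: 0x60 (blk 24, set 0) → L1-HIT  vc=[8, 19]
10: 0x63 (blk 24, set 0) → L1-HIT  vc=[8, 19]
11: 0x23 (blk 8, set 0) → VC-HIT  vc=[24, 19]
12: 0x42 (blk 16, set 0) → MISS  vc=[24, 19, 8]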